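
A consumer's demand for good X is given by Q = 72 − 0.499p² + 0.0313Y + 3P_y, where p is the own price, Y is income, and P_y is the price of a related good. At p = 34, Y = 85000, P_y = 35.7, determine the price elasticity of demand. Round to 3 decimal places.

Q = 72 − 0.499(34)² + 0.0313(85000) + 3(35.7) = 72 − 576.844 + 2660.5 + 107.1 = 2262.756.
∂Q/∂p = −2·0.499·p = -33.932, so E_p = -33.932·(34/2262.756) ≈ -0.510.
|E_p| < 1: demand is inelastic.

-0.510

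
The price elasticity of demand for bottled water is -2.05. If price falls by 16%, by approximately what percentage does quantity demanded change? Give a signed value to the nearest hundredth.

32.80

%ΔQ ≈ E × %ΔP = (-2.05) × (-16%) = 32.80%.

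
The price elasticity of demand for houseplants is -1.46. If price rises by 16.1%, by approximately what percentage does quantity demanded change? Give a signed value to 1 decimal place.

%ΔQ ≈ E × %ΔP = (-1.46) × (16.1%) ≈ -23.5%.

-23.5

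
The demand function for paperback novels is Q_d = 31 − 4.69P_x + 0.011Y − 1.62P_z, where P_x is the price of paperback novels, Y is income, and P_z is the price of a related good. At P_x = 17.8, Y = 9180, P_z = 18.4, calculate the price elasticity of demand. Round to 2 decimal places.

Substituting, Q_d = 31 − 4.69(17.8) + 0.011(9180) − 1.62(18.4) = 31 − 83.482 + 100.98 − 29.808 = 18.69.
∂Q_d/∂P_x = −4.69, so E_p = (−4.69)·(17.8/18.69) ≈ -4.47.
|E_p| > 1: demand is elastic.

-4.47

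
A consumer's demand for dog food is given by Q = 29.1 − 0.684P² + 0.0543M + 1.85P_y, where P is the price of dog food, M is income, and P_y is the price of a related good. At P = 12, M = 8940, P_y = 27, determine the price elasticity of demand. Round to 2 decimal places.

-0.42

Q = 29.1 − 0.684(12)² + 0.0543(8940) + 1.85(27) = 29.1 − 98.496 + 485.442 + 49.95 = 465.996.
∂Q/∂P = −2·0.684·P = -16.416, so E_p = -16.416·(12/465.996) ≈ -0.42.
|E_p| < 1: demand is inelastic.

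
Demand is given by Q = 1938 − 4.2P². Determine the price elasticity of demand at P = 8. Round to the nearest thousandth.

At P = 8, Q = 1669.2.
dQ/dP = −2·4.2·P = −67.2.
Point elasticity E = (dQ/dP)·(P/Q) = -67.2 × 8/1669.2 ≈ -0.322.
|E| < 1, so demand is inelastic at this price.

-0.322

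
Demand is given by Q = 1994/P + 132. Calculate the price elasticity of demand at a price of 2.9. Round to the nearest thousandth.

At P = 2.9, Q = 819.5862.
dQ/dP = −1994/P² = −237.0987.
Point elasticity E = (dQ/dP)·(P/Q) = -237.0987 × 2.9/819.5862 ≈ -0.839.
|E| < 1, so demand is inelastic at this price.

-0.839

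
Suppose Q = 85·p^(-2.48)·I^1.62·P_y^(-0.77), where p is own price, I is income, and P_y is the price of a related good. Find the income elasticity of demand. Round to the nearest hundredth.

1.62

For a Cobb–Douglas (constant-elasticity) form Q = A·I^α·…, the elasticity with respect to I equals the exponent α at every point.
Here the exponent on I is 1.62, so the income elasticity of demand is 1.62.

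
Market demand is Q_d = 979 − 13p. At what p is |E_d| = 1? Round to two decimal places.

37.65

For linear demand Q_d = a − bp, E = −bp/(a − bp). |E| = 1 ⇒ bp = a − bp ⇒ p = a/(2b).
p = 979/(2·13) ≈ 37.65.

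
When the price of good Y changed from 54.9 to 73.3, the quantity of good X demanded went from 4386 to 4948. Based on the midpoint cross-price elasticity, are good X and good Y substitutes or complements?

%ΔQ_x = (4948 − 4386)/[(4386+4948)/2] = 562/4667 ≈ 0.1204.
%ΔP_y = (73.3 − 54.9)/[(54.9+73.3)/2] ≈ 0.2871.
E_xy = 0.1204/0.2871 ≈ 0.420.
E_xy > 0, so the goods are substitutes.

substitutes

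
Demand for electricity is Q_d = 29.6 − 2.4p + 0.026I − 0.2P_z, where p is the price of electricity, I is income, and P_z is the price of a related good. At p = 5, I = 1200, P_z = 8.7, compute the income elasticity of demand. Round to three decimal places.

Substituting, Q_d = 29.6 − 2.4(5) + 0.026(1200) − 0.2(8.7) = 29.6 − 12 + 31.2 − 1.74 = 47.06.
∂Q_d/∂I = +0.026, so E_I = 0.026·(1200/47.06) ≈ 0.663.
E_I ∈ (0,1): normal good (necessity).

0.663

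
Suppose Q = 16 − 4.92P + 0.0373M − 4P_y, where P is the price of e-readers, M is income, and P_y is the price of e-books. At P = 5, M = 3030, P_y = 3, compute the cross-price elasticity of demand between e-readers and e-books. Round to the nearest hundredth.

First evaluate Q: 16 − 4.92(5) + 0.0373(3030) − 4(3) = 16 − 24.6 + 113.019 − 12 = 92.419.
∂Q/∂P_y = −4, so E_xy = -4·(3/92.419) ≈ -0.13.
E_xy < 0: the goods are complements.

-0.13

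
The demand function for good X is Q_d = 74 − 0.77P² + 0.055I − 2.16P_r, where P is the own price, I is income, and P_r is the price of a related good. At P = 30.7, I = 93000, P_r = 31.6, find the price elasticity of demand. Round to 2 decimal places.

-0.33

Q_d = 74 − 0.77(30.7)² + 0.055(93000) − 2.16(31.6) = 74 − 725.7173 + 5115 − 68.256 = 4395.0267.
∂Q_d/∂P = −2·0.77·P = -47.278, so E_p = -47.278·(30.7/4395.0267) ≈ -0.33.
|E_p| < 1: demand is inelastic.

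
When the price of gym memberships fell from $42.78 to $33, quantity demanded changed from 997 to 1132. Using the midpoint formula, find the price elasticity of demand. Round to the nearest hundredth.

-0.49

%ΔQ = (1132 − 997)/[(997 + 1132)/2] = 135/1064.5 ≈ 0.1268.
%Δp = (33 − 42.78)/[(42.78 + 33)/2] = -9.78/37.89 ≈ -0.2581.
Arc elasticity E = %ΔQ/%Δp ≈ 0.1268/-0.2581 ≈ -0.49.
|E| < 1: demand is inelastic over this range.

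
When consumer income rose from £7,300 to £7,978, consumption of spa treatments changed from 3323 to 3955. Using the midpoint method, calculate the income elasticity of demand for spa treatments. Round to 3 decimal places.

1.957

%ΔQ = (3955 − 3323)/[(3323+3955)/2] = 632/3639 ≈ 0.1737.
%ΔI = (7,978 − 7,300)/[(7,300+7,978)/2] = 678/7639 ≈ 0.0888.
E_I = %ΔQ/%ΔI ≈ 1.957.
E_I > 1: normal good (luxury).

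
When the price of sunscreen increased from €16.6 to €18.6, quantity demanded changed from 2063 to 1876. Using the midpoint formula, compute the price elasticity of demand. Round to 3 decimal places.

-0.836

%Δq = (1876 − 2063)/[(2063 + 1876)/2] = -187/1969.5 ≈ -0.0949.
%Δp = (18.6 − 16.6)/[(16.6 + 18.6)/2] = 2/17.6 ≈ 0.1136.
Arc elasticity E = %Δq/%Δp ≈ -0.0949/0.1136 ≈ -0.836.
|E| < 1: demand is inelastic over this range.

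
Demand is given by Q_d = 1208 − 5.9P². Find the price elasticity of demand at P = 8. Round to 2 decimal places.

At P = 8, Q_d = 830.4.
dQ_d/dP = −2·5.9·P = −94.4.
Point elasticity E = (dQ_d/dP)·(P/Q_d) = -94.4 × 8/830.4 ≈ -0.91.
|E| < 1, so demand is inelastic at this price.

-0.91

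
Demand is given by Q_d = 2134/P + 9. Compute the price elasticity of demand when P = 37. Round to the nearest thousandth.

-0.865

At P = 37, Q_d = 66.6757.
dQ_d/dP = −2134/P² = −1.5588.
Point elasticity E = (dQ_d/dP)·(P/Q_d) = -1.5588 × 37/66.6757 ≈ -0.865.
|E| < 1, so demand is inelastic at this price.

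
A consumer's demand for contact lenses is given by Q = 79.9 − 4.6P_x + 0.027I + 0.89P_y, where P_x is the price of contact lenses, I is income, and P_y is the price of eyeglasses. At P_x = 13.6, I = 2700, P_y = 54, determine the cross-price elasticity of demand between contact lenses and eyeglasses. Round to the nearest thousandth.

First evaluate Q: 79.9 − 4.6(13.6) + 0.027(2700) + 0.89(54) = 79.9 − 62.56 + 72.9 + 48.06 = 138.3.
∂Q/∂P_y = +0.89, so E_xy = 0.89·(54/138.3) ≈ 0.348.
E_xy > 0: the goods are substitutes.

0.348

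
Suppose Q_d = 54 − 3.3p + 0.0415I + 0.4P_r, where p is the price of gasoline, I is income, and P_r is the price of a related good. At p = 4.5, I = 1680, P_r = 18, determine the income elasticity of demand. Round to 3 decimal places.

0.601

Evaluating quantity at (p, I, P_r) gives Q_d = 54 − 3.3(4.5) + 0.0415(1680) + 0.4(18) = 54 − 14.85 + 69.72 + 7.2 = 116.07.
∂Q_d/∂I = +0.0415, so E_I = 0.0415·(1680/116.07) ≈ 0.601.
E_I ∈ (0,1): normal good (necessity).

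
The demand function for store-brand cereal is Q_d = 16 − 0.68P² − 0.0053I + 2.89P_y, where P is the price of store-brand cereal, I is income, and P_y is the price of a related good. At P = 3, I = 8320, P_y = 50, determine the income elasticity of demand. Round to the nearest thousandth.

-0.400

Substituting, Q_d = 16 − 0.68(3)² − 0.0053(8320) + 2.89(50) = 16 − 6.12 − 44.096 + 144.5 = 110.284.
∂Q_d/∂I = −0.0053, so E_I = -0.0053·(8320/110.284) ≈ -0.400.
E_I < 0: inferior good.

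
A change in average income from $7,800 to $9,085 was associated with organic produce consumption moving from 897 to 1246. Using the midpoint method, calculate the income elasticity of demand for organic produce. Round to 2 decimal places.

2.14

%ΔQ = (1246 − 897)/[(897+1246)/2] = 349/1071.5 ≈ 0.3257.
%ΔI = (9,085 − 7,800)/[(7,800+9,085)/2] = 1285/8442.5 ≈ 0.1522.
E_I = %ΔQ/%ΔI ≈ 2.14.
E_I > 1: normal good (luxury).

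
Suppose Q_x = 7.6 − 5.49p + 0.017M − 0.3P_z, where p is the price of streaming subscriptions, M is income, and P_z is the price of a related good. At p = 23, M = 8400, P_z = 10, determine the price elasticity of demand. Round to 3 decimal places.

-5.976

At the given point, Q_x = 7.6 − 5.49(23) + 0.017(8400) − 0.3(10) = 7.6 − 126.27 + 142.8 − 3 = 21.13.
∂Q_x/∂p = −5.49, so E_p = (−5.49)·(23/21.13) ≈ -5.976.
|E_p| > 1: demand is elastic.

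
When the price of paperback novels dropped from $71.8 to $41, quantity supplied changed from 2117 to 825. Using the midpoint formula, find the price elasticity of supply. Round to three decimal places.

1.608

%ΔQ = (825 − 2117)/[(2117 + 825)/2] = -1292/1471 ≈ -0.8783.
%ΔP = (41 − 71.8)/[(71.8 + 41)/2] = -30.8/56.4 ≈ -0.5461.
Arc elasticity E = %ΔQ/%ΔP ≈ -0.8783/-0.5461 ≈ 1.608.
|E| > 1: supply is elastic over this range.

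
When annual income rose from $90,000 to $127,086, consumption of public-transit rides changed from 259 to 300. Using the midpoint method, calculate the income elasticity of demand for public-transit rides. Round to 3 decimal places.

0.429

%ΔQ = (300 − 259)/[(259+300)/2] = 41/279.5 ≈ 0.1467.
%ΔI = (127,086 − 90,000)/[(90,000+127,086)/2] = 37086/108543 ≈ 0.3417.
E_I = %ΔQ/%ΔI ≈ 0.429.
E_I ∈ (0,1): normal good (necessity).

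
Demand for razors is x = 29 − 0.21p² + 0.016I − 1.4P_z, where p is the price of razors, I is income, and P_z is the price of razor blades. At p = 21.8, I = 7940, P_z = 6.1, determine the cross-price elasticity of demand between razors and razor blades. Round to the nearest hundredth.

-0.18

First evaluate x: 29 − 0.21(21.8)² + 0.016(7940) − 1.4(6.1) = 29 − 99.8004 + 127.04 − 8.54 = 47.6996.
∂x/∂P_z = −1.4, so E_xy = -1.4·(6.1/47.6996) ≈ -0.18.
E_xy < 0: the goods are complements.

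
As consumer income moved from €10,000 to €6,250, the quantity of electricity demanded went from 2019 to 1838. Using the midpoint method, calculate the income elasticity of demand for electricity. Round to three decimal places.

0.203

%ΔQ = (1838 − 2019)/[(2019+1838)/2] = -181/1928.5 ≈ -0.0939.
%ΔY = (6,250 − 10,000)/[(10,000+6,250)/2] = -3750/8125 ≈ -0.4615.
E_I = %ΔQ/%ΔY ≈ 0.203.
E_I ∈ (0,1): normal good (necessity).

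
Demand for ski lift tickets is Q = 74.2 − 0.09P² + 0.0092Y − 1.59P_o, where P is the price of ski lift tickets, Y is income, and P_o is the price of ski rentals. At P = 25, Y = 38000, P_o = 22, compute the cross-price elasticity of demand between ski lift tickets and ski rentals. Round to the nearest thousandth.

-0.105

Evaluating quantity at (P, Y, P_o) gives Q = 74.2 − 0.09(25)² + 0.0092(38000) − 1.59(22) = 74.2 − 56.25 + 349.6 − 34.98 = 332.57.
∂Q/∂P_o = −1.59, so E_xy = -1.59·(22/332.57) ≈ -0.105.
E_xy < 0: the goods are complements.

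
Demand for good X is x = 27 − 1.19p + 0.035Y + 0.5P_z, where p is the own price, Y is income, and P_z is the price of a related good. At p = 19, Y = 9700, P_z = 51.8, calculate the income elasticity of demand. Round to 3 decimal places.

0.918

At the given point, x = 27 − 1.19(19) + 0.035(9700) + 0.5(51.8) = 27 − 22.61 + 339.5 + 25.9 = 369.79.
∂x/∂Y = +0.035, so E_I = 0.035·(9700/369.79) ≈ 0.918.
E_I ∈ (0,1): normal good (necessity).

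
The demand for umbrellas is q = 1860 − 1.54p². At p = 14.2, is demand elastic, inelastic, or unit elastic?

inelastic

At p = 14.2, q = 1549.4744.
dq/dp = −2·1.54·p = −43.736.
Point elasticity E = (dq/dp)·(p/q) = -43.736 × 14.2/1549.4744 ≈ -0.401.
|E| ≈ 0.401 < 1, so demand is inelastic.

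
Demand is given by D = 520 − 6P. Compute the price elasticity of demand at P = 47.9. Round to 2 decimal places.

At P = 47.9, D = 232.6.
dD/dP = −6.
Point elasticity E = (dD/dP)·(P/D) = -6 × 47.9/232.6 ≈ -1.24.
|E| > 1, so demand is elastic at this price.

-1.24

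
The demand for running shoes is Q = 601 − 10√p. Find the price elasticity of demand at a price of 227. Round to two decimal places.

At p = 227, Q = 450.3348.
dQ/dp = −10/(2√p) = −10/(2·15.0665).
Point elasticity E = (dQ/dp)·(p/Q) = -0.3319 × 227/450.3348 ≈ -0.17.
|E| < 1, so demand is inelastic at this price.

-0.17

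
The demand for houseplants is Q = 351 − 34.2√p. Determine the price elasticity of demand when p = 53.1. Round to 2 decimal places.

At p = 53.1, Q = 101.7855.
dQ/dp = −34.2/(2√p) = −34.2/(2·7.287).
Point elasticity E = (dQ/dp)·(p/Q) = -2.3467 × 53.1/101.7855 ≈ -1.22.
|E| > 1, so demand is elastic at this price.

-1.22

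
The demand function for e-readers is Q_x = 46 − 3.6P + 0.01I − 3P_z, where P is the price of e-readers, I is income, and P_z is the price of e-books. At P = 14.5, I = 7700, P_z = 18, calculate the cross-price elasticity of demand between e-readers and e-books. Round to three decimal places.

-3.214

Substituting, Q_x = 46 − 3.6(14.5) + 0.01(7700) − 3(18) = 46 − 52.2 + 77 − 54 = 16.8.
∂Q_x/∂P_z = −3, so E_xy = -3·(18/16.8) ≈ -3.214.
E_xy < 0: the goods are complements.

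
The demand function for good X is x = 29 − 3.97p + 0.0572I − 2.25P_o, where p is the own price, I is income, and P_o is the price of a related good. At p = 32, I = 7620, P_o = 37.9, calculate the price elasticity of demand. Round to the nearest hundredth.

-0.50

Evaluating quantity at (p, I, P_o) gives x = 29 − 3.97(32) + 0.0572(7620) − 2.25(37.9) = 29 − 127.04 + 435.864 − 85.275 = 252.549.
∂x/∂p = −3.97, so E_p = (−3.97)·(32/252.549) ≈ -0.50.
|E_p| < 1: demand is inelastic.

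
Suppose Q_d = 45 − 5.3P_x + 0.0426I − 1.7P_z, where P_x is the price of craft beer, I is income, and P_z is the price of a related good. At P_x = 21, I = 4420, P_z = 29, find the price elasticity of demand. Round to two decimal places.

At the given point, Q_d = 45 − 5.3(21) + 0.0426(4420) − 1.7(29) = 45 − 111.3 + 188.292 − 49.3 = 72.692.
∂Q_d/∂P_x = −5.3, so E_p = (−5.3)·(21/72.692) ≈ -1.53.
|E_p| > 1: demand is elastic.

-1.53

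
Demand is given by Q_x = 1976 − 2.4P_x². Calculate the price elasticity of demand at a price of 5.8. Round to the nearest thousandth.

At P_x = 5.8, Q_x = 1895.264.
dQ_x/dP_x = −2·2.4·P_x = −27.84.
Point elasticity E = (dQ_x/dP_x)·(P_x/Q_x) = -27.84 × 5.8/1895.264 ≈ -0.085.
|E| < 1, so demand is inelastic at this price.

-0.085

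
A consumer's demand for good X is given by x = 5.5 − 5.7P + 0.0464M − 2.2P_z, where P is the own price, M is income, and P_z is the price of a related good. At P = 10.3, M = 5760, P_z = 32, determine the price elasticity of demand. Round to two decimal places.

At the given point, x = 5.5 − 5.7(10.3) + 0.0464(5760) − 2.2(32) = 5.5 − 58.71 + 267.264 − 70.4 = 143.654.
∂x/∂P = −5.7, so E_p = (−5.7)·(10.3/143.654) ≈ -0.41.
|E_p| < 1: demand is inelastic.

-0.41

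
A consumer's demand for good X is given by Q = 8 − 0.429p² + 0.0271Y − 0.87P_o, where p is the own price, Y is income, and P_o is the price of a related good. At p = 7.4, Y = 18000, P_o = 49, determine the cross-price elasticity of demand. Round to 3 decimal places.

First evaluate Q: 8 − 0.429(7.4)² + 0.0271(18000) − 0.87(49) = 8 − 23.492 + 487.8 − 42.63 = 429.678.
∂Q/∂P_o = −0.87, so E_xy = -0.87·(49/429.678) ≈ -0.099.
E_xy < 0: the goods are complements.

-0.099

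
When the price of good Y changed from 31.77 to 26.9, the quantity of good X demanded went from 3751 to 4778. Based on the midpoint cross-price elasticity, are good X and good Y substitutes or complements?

complements

%ΔQ_x = (4778 − 3751)/[(3751+4778)/2] = 1027/4264.5 ≈ 0.2408.
%ΔP_y = (26.9 − 31.77)/[(31.77+26.9)/2] ≈ -0.1660.
E_xy = 0.2408/-0.1660 ≈ -1.451.
E_xy < 0, so the goods are complements.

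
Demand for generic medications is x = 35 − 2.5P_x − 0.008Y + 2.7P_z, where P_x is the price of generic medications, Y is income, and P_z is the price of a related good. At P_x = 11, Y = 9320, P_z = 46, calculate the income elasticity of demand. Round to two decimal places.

Evaluating quantity at (P_x, Y, P_z) gives x = 35 − 2.5(11) − 0.008(9320) + 2.7(46) = 35 − 27.5 − 74.56 + 124.2 = 57.14.
∂x/∂Y = −0.008, so E_I = -0.008·(9320/57.14) ≈ -1.30.
E_I < 0: inferior good.

-1.30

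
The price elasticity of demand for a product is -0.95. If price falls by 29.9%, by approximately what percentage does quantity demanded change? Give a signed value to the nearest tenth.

%ΔQ ≈ E × %ΔP = (-0.95) × (-29.9%) ≈ 28.4%.

28.4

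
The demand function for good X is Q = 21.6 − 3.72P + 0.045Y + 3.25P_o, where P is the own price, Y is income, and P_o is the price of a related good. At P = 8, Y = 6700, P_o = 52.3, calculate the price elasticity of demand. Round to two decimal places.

-0.06

At the given point, Q = 21.6 − 3.72(8) + 0.045(6700) + 3.25(52.3) = 21.6 − 29.76 + 301.5 + 169.975 = 463.315.
∂Q/∂P = −3.72, so E_p = (−3.72)·(8/463.315) ≈ -0.06.
|E_p| < 1: demand is inelastic.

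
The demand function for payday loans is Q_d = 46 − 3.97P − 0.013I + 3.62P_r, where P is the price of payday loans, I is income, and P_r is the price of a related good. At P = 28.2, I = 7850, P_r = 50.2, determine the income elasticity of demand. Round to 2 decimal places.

Q_d = 46 − 3.97(28.2) − 0.013(7850) + 3.62(50.2) = 46 − 111.954 − 102.05 + 181.724 = 13.72.
∂Q_d/∂I = −0.013, so E_I = -0.013·(7850/13.72) ≈ -7.44.
E_I < 0: inferior good.

-7.44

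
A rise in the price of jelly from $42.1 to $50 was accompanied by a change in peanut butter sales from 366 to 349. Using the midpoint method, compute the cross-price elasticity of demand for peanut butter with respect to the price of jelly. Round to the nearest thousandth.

-0.277

%ΔQ_x = (349 − 366)/[(366+349)/2] = -17/357.5 ≈ -0.0476.
%ΔP_y = (50 − 42.1)/[(42.1+50)/2] ≈ 0.1716.
E_xy = -0.0476/0.1716 ≈ -0.277.
E_xy < 0, so peanut butter and jelly are complements.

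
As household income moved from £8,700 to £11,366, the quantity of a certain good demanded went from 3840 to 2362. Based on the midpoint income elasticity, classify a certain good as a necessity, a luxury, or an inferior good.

%ΔQ = (2362 − 3840)/[(3840+2362)/2] = -1478/3101 ≈ -0.4766.
%ΔI = (11,366 − 8,700)/[(8,700+11,366)/2] = 2666/10033 ≈ 0.2657.
E_I = %ΔQ/%ΔI ≈ -1.794.
E_I < 0: inferior good.

inferior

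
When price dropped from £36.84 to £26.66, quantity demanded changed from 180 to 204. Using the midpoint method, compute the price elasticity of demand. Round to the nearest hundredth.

-0.39

%ΔQ = (204 − 180)/[(180 + 204)/2] = 24/192 ≈ 0.1250.
%ΔP = (26.66 − 36.84)/[(36.84 + 26.66)/2] = -10.18/31.75 ≈ -0.3206.
Arc elasticity E = %ΔQ/%ΔP ≈ 0.1250/-0.3206 ≈ -0.39.
|E| < 1: demand is inelastic over this range.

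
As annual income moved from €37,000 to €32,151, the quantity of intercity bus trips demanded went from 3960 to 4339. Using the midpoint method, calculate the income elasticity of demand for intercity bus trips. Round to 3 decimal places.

-0.651

%ΔQ = (4339 − 3960)/[(3960+4339)/2] = 379/4149.5 ≈ 0.0913.
%ΔY = (32,151 − 37,000)/[(37,000+32,151)/2] = -4849/34575.5 ≈ -0.1402.
E_I = %ΔQ/%ΔY ≈ -0.651.
E_I < 0: inferior good.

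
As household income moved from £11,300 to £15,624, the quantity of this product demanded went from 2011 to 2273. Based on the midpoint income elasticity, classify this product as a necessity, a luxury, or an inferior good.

necessity

%ΔQ = (2273 − 2011)/[(2011+2273)/2] = 262/2142 ≈ 0.1223.
%ΔM = (15,624 − 11,300)/[(11,300+15,624)/2] = 4324/13462 ≈ 0.3212.
E_I = %ΔQ/%ΔM ≈ 0.381.
E_I ∈ (0,1): normal good (necessity).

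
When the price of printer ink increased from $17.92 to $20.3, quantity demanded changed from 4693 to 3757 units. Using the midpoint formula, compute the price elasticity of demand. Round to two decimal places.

-1.78

%ΔQ = (3757 − 4693)/[(4693 + 3757)/2] = -936/4225 ≈ -0.2215.
%Δp = (20.3 − 17.92)/[(17.92 + 20.3)/2] = 2.38/19.11 ≈ 0.1245.
Arc elasticity E = %ΔQ/%Δp ≈ -0.2215/0.1245 ≈ -1.78.
|E| > 1: demand is elastic over this range.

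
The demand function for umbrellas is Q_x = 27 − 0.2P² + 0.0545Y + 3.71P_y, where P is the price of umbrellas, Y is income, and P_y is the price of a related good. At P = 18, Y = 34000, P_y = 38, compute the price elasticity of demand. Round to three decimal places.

First evaluate Q_x: 27 − 0.2(18)² + 0.0545(34000) + 3.71(38) = 27 − 64.8 + 1853 + 140.98 = 1956.18.
∂Q_x/∂P = −2·0.2·P = -7.2, so E_p = -7.2·(18/1956.18) ≈ -0.066.
|E_p| < 1: demand is inelastic.

-0.066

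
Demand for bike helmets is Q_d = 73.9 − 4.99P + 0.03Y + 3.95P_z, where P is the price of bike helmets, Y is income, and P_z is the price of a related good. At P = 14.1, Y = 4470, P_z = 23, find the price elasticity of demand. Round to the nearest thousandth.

-0.308

Evaluating quantity at (P, Y, P_z) gives Q_d = 73.9 − 4.99(14.1) + 0.03(4470) + 3.95(23) = 73.9 − 70.359 + 134.1 + 90.85 = 228.491.
∂Q_d/∂P = −4.99, so E_p = (−4.99)·(14.1/228.491) ≈ -0.308.
|E_p| < 1: demand is inelastic.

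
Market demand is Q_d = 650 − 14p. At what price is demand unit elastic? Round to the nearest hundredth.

23.21

For linear demand Q_d = a − bp, E = −bp/(a − bp). |E| = 1 ⇒ bp = a − bp ⇒ p = a/(2b).
p = 650/(2·14) ≈ 23.21.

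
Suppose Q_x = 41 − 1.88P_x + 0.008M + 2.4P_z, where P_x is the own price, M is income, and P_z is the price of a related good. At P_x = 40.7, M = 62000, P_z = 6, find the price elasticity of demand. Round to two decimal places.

-0.16

At the given point, Q_x = 41 − 1.88(40.7) + 0.008(62000) + 2.4(6) = 41 − 76.516 + 496 + 14.4 = 474.884.
∂Q_x/∂P_x = −1.88, so E_p = (−1.88)·(40.7/474.884) ≈ -0.16.
|E_p| < 1: demand is inelastic.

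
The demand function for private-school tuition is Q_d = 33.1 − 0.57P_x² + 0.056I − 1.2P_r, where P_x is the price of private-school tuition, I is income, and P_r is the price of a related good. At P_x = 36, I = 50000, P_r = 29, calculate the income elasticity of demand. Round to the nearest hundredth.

1.36

Evaluating quantity at (P_x, I, P_r) gives Q_d = 33.1 − 0.57(36)² + 0.056(50000) − 1.2(29) = 33.1 − 738.72 + 2800 − 34.8 = 2059.58.
∂Q_d/∂I = +0.056, so E_I = 0.056·(50000/2059.58) ≈ 1.36.
E_I > 1: normal good (luxury).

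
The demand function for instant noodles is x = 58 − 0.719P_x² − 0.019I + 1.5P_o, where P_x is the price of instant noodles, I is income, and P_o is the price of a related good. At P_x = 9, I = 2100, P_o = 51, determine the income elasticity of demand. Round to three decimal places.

-1.097

x = 58 − 0.719(9)² − 0.019(2100) + 1.5(51) = 58 − 58.239 − 39.9 + 76.5 = 36.361.
∂x/∂I = −0.019, so E_I = -0.019·(2100/36.361) ≈ -1.097.
E_I < 0: inferior good.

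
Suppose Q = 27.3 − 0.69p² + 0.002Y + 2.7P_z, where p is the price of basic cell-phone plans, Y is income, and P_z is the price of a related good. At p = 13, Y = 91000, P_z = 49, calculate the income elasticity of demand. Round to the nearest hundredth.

Evaluating quantity at (p, Y, P_z) gives Q = 27.3 − 0.69(13)² + 0.002(91000) + 2.7(49) = 27.3 − 116.61 + 182 + 132.3 = 224.99.
∂Q/∂Y = +0.002, so E_I = 0.002·(91000/224.99) ≈ 0.81.
E_I ∈ (0,1): normal good (necessity).

0.81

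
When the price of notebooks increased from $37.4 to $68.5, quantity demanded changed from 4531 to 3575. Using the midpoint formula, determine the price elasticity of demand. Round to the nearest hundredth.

-0.40

%ΔQ = (3575 − 4531)/[(4531 + 3575)/2] = -956/4053 ≈ -0.2359.
%ΔP = (68.5 − 37.4)/[(37.4 + 68.5)/2] = 31.1/52.95 ≈ 0.5873.
Arc elasticity E = %ΔQ/%ΔP ≈ -0.2359/0.5873 ≈ -0.40.
|E| < 1: demand is inelastic over this range.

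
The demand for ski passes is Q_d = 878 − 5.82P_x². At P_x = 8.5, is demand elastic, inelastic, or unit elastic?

At P_x = 8.5, Q_d = 457.505.
dQ_d/dP_x = −2·5.82·P_x = −98.94.
Point elasticity E = (dQ_d/dP_x)·(P_x/Q_d) = -98.94 × 8.5/457.505 ≈ -1.838.
|E| ≈ 1.838 > 1, so demand is elastic.

elastic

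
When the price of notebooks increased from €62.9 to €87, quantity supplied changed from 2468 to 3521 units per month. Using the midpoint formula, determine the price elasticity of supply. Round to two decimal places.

1.09

%Δq = (3521 − 2468)/[(2468 + 3521)/2] = 1053/2994.5 ≈ 0.3516.
%Δp = (87 − 62.9)/[(62.9 + 87)/2] = 24.1/74.95 ≈ 0.3215.
Arc elasticity E = %Δq/%Δp ≈ 0.3516/0.3215 ≈ 1.09.
|E| > 1: supply is elastic over this range.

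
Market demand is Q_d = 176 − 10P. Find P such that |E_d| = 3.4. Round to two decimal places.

Set −bP/(a − bP) = −3.4 ⇒ bP = 3.4(a − bP) ⇒ bP(1+3.4) = 3.4·a.
P = 3.4·176/(10·4.4) = 13.60.

13.60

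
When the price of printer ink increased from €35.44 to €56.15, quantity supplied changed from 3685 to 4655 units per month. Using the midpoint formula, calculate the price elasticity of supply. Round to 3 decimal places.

%ΔQ = (4655 − 3685)/[(3685 + 4655)/2] = 970/4170 ≈ 0.2326.
%ΔP = (56.15 − 35.44)/[(35.44 + 56.15)/2] = 20.71/45.795 ≈ 0.4522.
Arc elasticity E = %ΔQ/%ΔP ≈ 0.2326/0.4522 ≈ 0.514.
|E| < 1: supply is inelastic over this range.

0.514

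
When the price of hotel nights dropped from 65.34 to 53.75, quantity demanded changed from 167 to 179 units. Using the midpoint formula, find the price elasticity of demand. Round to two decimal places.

-0.36

%Δq = (179 − 167)/[(167 + 179)/2] = 12/173 ≈ 0.0694.
%ΔP = (53.75 − 65.34)/[(65.34 + 53.75)/2] = -11.59/59.545 ≈ -0.1946.
Arc elasticity E = %Δq/%ΔP ≈ 0.0694/-0.1946 ≈ -0.36.
|E| < 1: demand is inelastic over this range.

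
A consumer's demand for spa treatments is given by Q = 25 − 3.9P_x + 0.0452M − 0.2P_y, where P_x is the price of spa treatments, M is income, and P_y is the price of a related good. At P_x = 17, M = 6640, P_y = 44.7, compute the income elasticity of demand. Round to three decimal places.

1.201

Q = 25 − 3.9(17) + 0.0452(6640) − 0.2(44.7) = 25 − 66.3 + 300.128 − 8.94 = 249.888.
∂Q/∂M = +0.0452, so E_I = 0.0452·(6640/249.888) ≈ 1.201.
E_I > 1: normal good (luxury).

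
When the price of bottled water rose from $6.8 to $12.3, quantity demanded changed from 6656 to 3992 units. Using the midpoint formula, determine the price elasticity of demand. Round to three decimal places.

%ΔQ = (3992 − 6656)/[(6656 + 3992)/2] = -2664/5324 ≈ -0.5004.
%Δp = (12.3 − 6.8)/[(6.8 + 12.3)/2] = 5.5/9.55 ≈ 0.5759.
Arc elasticity E = %ΔQ/%Δp ≈ -0.5004/0.5759 ≈ -0.869.
|E| < 1: demand is inelastic over this range.

-0.869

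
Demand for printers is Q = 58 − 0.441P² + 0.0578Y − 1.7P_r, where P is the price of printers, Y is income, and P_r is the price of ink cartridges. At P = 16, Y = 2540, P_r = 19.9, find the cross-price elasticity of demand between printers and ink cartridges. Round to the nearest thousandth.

Evaluating quantity at (P, Y, P_r) gives Q = 58 − 0.441(16)² + 0.0578(2540) − 1.7(19.9) = 58 − 112.896 + 146.812 − 33.83 = 58.086.
∂Q/∂P_r = −1.7, so E_xy = -1.7·(19.9/58.086) ≈ -0.582.
E_xy < 0: the goods are complements.

-0.582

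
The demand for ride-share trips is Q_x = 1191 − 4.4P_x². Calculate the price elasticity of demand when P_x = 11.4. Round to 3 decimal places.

At P_x = 11.4, Q_x = 619.176.
dQ_x/dP_x = −2·4.4·P_x = −100.32.
Point elasticity E = (dQ_x/dP_x)·(P_x/Q_x) = -100.32 × 11.4/619.176 ≈ -1.847.
|E| > 1, so demand is elastic at this price.

-1.847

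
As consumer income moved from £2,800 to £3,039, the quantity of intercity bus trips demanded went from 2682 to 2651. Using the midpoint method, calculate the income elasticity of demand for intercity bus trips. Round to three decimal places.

%ΔQ = (2651 − 2682)/[(2682+2651)/2] = -31/2666.5 ≈ -0.0116.
%ΔI = (3,039 − 2,800)/[(2,800+3,039)/2] = 239/2919.5 ≈ 0.0819.
E_I = %ΔQ/%ΔI ≈ -0.142.
E_I < 0: inferior good.

-0.142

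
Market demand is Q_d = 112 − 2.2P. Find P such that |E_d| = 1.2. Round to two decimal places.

Set −bP/(a − bP) = −1.2 ⇒ bP = 1.2(a − bP) ⇒ bP(1+1.2) = 1.2·a.
P = 1.2·112/(2.2·2.2) ≈ 27.77.

27.77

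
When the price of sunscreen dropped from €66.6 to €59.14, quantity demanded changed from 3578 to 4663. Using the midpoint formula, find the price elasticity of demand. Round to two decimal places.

-2.22

%ΔQ = (4663 − 3578)/[(3578 + 4663)/2] = 1085/4120.5 ≈ 0.2633.
%ΔP = (59.14 − 66.6)/[(66.6 + 59.14)/2] = -7.46/62.87 ≈ -0.1187.
Arc elasticity E = %ΔQ/%ΔP ≈ 0.2633/-0.1187 ≈ -2.22.
|E| > 1: demand is elastic over this range.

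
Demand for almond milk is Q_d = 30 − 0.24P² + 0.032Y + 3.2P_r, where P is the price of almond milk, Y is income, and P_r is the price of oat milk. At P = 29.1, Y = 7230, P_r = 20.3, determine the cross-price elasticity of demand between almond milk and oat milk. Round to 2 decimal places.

Substituting, Q_d = 30 − 0.24(29.1)² + 0.032(7230) + 3.2(20.3) = 30 − 203.2344 + 231.36 + 64.96 = 123.0856.
∂Q_d/∂P_r = +3.2, so E_xy = 3.2·(20.3/123.0856) ≈ 0.53.
E_xy > 0: the goods are substitutes.

0.53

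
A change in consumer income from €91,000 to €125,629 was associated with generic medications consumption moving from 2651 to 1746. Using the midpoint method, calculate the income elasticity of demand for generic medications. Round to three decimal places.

%ΔQ = (1746 − 2651)/[(2651+1746)/2] = -905/2198.5 ≈ -0.4116.
%ΔY = (125,629 − 91,000)/[(91,000+125,629)/2] = 34629/108314.5 ≈ 0.3197.
E_I = %ΔQ/%ΔY ≈ -1.288.
E_I < 0: inferior good.

-1.288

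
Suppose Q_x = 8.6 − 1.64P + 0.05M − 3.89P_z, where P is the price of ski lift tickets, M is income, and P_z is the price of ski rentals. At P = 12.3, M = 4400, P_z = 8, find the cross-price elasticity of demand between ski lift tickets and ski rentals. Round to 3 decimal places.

-0.176

Q_x = 8.6 − 1.64(12.3) + 0.05(4400) − 3.89(8) = 8.6 − 20.172 + 220 − 31.12 = 177.308.
∂Q_x/∂P_z = −3.89, so E_xy = -3.89·(8/177.308) ≈ -0.176.
E_xy < 0: the goods are complements.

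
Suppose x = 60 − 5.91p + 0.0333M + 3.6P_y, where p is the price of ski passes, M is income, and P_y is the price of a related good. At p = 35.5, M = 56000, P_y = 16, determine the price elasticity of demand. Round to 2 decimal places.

Evaluating quantity at (p, M, P_y) gives x = 60 − 5.91(35.5) + 0.0333(56000) + 3.6(16) = 60 − 209.805 + 1864.8 + 57.6 = 1772.595.
∂x/∂p = −5.91, so E_p = (−5.91)·(35.5/1772.595) ≈ -0.12.
|E_p| < 1: demand is inelastic.

-0.12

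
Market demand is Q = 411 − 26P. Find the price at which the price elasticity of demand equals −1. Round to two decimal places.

7.90

For linear demand Q = a − bP, E = −bP/(a − bP). |E| = 1 ⇒ bP = a − bP ⇒ P = a/(2b).
P = 411/(2·26) ≈ 7.90.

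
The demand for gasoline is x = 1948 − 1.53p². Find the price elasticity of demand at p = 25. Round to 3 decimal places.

-1.928

At p = 25, x = 991.75.
dx/dp = −2·1.53·p = −76.5.
Point elasticity E = (dx/dp)·(p/x) = -76.5 × 25/991.75 ≈ -1.928.
|E| > 1, so demand is elastic at this price.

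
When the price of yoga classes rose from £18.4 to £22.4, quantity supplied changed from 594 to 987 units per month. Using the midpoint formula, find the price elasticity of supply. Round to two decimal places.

2.54

%ΔQ = (987 − 594)/[(594 + 987)/2] = 393/790.5 ≈ 0.4972.
%Δp = (22.4 − 18.4)/[(18.4 + 22.4)/2] = 4/20.4 ≈ 0.1961.
Arc elasticity E = %ΔQ/%Δp ≈ 0.4972/0.1961 ≈ 2.54.
|E| > 1: supply is elastic over this range.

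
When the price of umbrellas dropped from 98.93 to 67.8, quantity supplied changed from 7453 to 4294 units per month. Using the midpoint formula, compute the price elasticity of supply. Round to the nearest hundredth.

%Δq = (4294 − 7453)/[(7453 + 4294)/2] = -3159/5873.5 ≈ -0.5378.
%ΔP = (67.8 − 98.93)/[(98.93 + 67.8)/2] = -31.13/83.365 ≈ -0.3734.
Arc elasticity E = %Δq/%ΔP ≈ -0.5378/-0.3734 ≈ 1.44.
|E| > 1: supply is elastic over this range.

1.44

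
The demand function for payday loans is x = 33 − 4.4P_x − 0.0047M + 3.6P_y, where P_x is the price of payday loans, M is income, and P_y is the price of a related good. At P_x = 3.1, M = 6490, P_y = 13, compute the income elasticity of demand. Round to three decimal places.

First evaluate x: 33 − 4.4(3.1) − 0.0047(6490) + 3.6(13) = 33 − 13.64 − 30.503 + 46.8 = 35.657.
∂x/∂M = −0.0047, so E_I = -0.0047·(6490/35.657) ≈ -0.855.
E_I < 0: inferior good.

-0.855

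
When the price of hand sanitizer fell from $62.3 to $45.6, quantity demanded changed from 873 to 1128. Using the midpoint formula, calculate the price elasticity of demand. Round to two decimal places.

%ΔQ = (1128 − 873)/[(873 + 1128)/2] = 255/1000.5 ≈ 0.2549.
%Δp = (45.6 − 62.3)/[(62.3 + 45.6)/2] = -16.7/53.95 ≈ -0.3095.
Arc elasticity E = %ΔQ/%Δp ≈ 0.2549/-0.3095 ≈ -0.82.
|E| < 1: demand is inelastic over this range.

-0.82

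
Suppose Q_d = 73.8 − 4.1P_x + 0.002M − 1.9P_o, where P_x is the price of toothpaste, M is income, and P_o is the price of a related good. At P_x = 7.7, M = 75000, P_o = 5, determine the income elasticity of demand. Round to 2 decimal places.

Substituting, Q_d = 73.8 − 4.1(7.7) + 0.002(75000) − 1.9(5) = 73.8 − 31.57 + 150 − 9.5 = 182.73.
∂Q_d/∂M = +0.002, so E_I = 0.002·(75000/182.73) ≈ 0.82.
E_I ∈ (0,1): normal good (necessity).

0.82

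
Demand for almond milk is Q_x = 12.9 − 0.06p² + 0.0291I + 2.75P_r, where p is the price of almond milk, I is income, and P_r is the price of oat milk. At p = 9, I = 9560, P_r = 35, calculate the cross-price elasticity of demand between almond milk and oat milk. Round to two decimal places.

0.25

Evaluating quantity at (p, I, P_r) gives Q_x = 12.9 − 0.06(9)² + 0.0291(9560) + 2.75(35) = 12.9 − 4.86 + 278.196 + 96.25 = 382.486.
∂Q_x/∂P_r = +2.75, so E_xy = 2.75·(35/382.486) ≈ 0.25.
E_xy > 0: the goods are substitutes.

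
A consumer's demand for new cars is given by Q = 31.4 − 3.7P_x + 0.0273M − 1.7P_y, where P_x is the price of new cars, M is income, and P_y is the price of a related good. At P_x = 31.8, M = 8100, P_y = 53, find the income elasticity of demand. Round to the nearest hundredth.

4.94

Evaluating quantity at (P_x, M, P_y) gives Q = 31.4 − 3.7(31.8) + 0.0273(8100) − 1.7(53) = 31.4 − 117.66 + 221.13 − 90.1 = 44.77.
∂Q/∂M = +0.0273, so E_I = 0.0273·(8100/44.77) ≈ 4.94.
E_I > 1: normal good (luxury).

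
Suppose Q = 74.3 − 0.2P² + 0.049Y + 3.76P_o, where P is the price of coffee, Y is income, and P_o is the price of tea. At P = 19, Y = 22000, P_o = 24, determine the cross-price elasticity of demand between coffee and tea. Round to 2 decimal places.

Substituting, Q = 74.3 − 0.2(19)² + 0.049(22000) + 3.76(24) = 74.3 − 72.2 + 1078 + 90.24 = 1170.34.
∂Q/∂P_o = +3.76, so E_xy = 3.76·(24/1170.34) ≈ 0.08.
E_xy > 0: the goods are substitutes.

0.08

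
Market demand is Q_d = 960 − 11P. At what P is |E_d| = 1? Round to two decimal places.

43.64

For linear demand Q_d = a − bP, E = −bP/(a − bP). |E| = 1 ⇒ bP = a − bP ⇒ P = a/(2b).
P = 960/(2·11) ≈ 43.64.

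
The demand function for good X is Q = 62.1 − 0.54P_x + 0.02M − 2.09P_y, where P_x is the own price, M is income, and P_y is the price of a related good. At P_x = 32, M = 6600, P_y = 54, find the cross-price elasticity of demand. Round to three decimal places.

-1.765

Q = 62.1 − 0.54(32) + 0.02(6600) − 2.09(54) = 62.1 − 17.28 + 132 − 112.86 = 63.96.
∂Q/∂P_y = −2.09, so E_xy = -2.09·(54/63.96) ≈ -1.765.
E_xy < 0: the goods are complements.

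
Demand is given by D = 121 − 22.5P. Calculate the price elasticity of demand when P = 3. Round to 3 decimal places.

-1.262

At P = 3, D = 53.5.
dD/dP = −22.5.
Point elasticity E = (dD/dP)·(P/D) = -22.5 × 3/53.5 ≈ -1.262.
|E| > 1, so demand is elastic at this price.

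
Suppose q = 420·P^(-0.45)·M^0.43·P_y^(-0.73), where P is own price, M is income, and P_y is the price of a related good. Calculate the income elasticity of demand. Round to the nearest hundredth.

0.43

For a Cobb–Douglas (constant-elasticity) form q = A·M^α·…, the elasticity with respect to M equals the exponent α at every point.
Here the exponent on M is 0.43, so the income elasticity of demand is 0.43.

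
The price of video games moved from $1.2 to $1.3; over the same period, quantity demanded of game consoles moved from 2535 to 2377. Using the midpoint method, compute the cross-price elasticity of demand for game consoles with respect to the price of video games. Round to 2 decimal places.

%ΔQ_x = (2377 − 2535)/[(2535+2377)/2] = -158/2456 ≈ -0.0643.
%ΔP_y = (1.3 − 1.2)/[(1.2+1.3)/2] ≈ 0.0800.
E_xy = -0.0643/0.0800 ≈ -0.80.
E_xy < 0, so game consoles and video games are complements.

-0.80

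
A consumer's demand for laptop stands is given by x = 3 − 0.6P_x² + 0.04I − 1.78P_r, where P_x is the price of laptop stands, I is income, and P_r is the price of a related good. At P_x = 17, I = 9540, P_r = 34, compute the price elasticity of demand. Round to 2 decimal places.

At the given point, x = 3 − 0.6(17)² + 0.04(9540) − 1.78(34) = 3 − 173.4 + 381.6 − 60.52 = 150.68.
∂x/∂P_x = −2·0.6·P_x = -20.4, so E_p = -20.4·(17/150.68) ≈ -2.30.
|E_p| > 1: demand is elastic.

-2.30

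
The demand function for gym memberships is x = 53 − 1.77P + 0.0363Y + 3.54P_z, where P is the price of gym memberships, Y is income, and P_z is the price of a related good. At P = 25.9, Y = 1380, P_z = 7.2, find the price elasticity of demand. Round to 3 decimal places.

At the given point, x = 53 − 1.77(25.9) + 0.0363(1380) + 3.54(7.2) = 53 − 45.843 + 50.094 + 25.488 = 82.739.
∂x/∂P = −1.77, so E_p = (−1.77)·(25.9/82.739) ≈ -0.554.
|E_p| < 1: demand is inelastic.

-0.554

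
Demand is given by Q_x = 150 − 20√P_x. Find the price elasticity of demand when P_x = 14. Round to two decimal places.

-0.50

At P_x = 14, Q_x = 75.1669.
dQ_x/dP_x = −20/(2√P_x) = −20/(2·3.7417).
Point elasticity E = (dQ_x/dP_x)·(P_x/Q_x) = -2.6726 × 14/75.1669 ≈ -0.50.
|E| < 1, so demand is inelastic at this price.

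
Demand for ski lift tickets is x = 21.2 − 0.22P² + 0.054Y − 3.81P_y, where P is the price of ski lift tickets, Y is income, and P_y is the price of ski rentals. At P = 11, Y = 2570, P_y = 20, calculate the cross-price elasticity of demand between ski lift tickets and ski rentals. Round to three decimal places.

Substituting, x = 21.2 − 0.22(11)² + 0.054(2570) − 3.81(20) = 21.2 − 26.62 + 138.78 − 76.2 = 57.16.
∂x/∂P_y = −3.81, so E_xy = -3.81·(20/57.16) ≈ -1.333.
E_xy < 0: the goods are complements.

-1.333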